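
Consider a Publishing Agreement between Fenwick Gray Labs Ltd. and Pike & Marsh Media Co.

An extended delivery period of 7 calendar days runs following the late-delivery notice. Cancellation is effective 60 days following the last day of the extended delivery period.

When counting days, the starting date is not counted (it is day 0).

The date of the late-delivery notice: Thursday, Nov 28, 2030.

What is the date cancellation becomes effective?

Feb 3, 2031

Adding 7 calendar days to Nov 28, 2030 gives Dec 5, 2030, which is the last day of the extended delivery period.
The date cancellation becomes effective: Dec 5, 2030 + 60 days = Feb 3, 2031.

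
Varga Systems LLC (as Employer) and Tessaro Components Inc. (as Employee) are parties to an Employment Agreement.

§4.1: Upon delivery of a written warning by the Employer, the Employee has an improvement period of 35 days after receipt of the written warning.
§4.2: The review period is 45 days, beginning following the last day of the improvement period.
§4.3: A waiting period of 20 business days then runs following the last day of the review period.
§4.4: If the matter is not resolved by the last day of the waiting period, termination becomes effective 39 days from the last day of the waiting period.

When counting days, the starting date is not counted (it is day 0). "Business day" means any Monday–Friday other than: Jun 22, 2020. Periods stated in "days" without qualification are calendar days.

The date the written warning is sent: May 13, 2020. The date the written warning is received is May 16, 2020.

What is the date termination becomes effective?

Oct 10, 2020

The last day of the improvement period: 35 calendar days after May 16, 2020 is Jun 20, 2020.
The last day of the review period: Jun 20, 2020 + 45 days = Aug 4, 2020.
From Tuesday, Aug 4, 2020, 20 business days (Aug 5, Aug 6, Aug 7, Aug 10, …, Aug 28, Aug 31, Sep 1, skipping weekends) brings us to Tuesday, Sep 1, 2020, which is the last day of the waiting period.
The date termination becomes effective: Sep 1, 2020 + 39 days = Oct 10, 2020.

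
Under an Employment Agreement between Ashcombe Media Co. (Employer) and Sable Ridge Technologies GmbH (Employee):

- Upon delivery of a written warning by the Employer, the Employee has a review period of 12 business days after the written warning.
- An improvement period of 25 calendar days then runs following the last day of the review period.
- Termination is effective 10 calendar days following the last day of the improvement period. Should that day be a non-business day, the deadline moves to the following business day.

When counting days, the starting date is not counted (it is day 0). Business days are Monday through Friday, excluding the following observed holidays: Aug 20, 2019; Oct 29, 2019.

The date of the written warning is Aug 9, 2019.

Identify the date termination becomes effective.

Oct 2, 2019

From Friday, Aug 9, 2019, 12 business days (Aug 12, Aug 13, Aug 14, Aug 15, …, Aug 26, Aug 27, Aug 28, skipping weekends and the listed holiday on Aug 20) brings us to Wednesday, Aug 28, 2019, which is the last day of the review period.
The last day of the improvement period: Aug 28, 2019 + 25 days = Sep 22, 2019.
Adding 10 calendar days to Sep 22, 2019 gives Oct 2, 2019, which is the date termination becomes effective. Oct 2, 2019 is a Wednesday and is not a listed holiday, so no roll-forward applies.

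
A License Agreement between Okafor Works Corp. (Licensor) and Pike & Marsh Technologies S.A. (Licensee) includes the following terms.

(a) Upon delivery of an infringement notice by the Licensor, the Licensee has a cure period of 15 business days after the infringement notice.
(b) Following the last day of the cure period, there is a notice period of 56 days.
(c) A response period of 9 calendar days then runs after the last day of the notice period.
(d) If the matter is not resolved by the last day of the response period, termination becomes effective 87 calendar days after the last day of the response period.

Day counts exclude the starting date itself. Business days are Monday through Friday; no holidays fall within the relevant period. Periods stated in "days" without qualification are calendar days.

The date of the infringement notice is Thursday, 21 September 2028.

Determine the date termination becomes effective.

13 March 2029

From Thursday, 21 September 2028, 15 business days (Sep 22, Sep 25, Sep 26, Sep 27, …, Oct 10, Oct 11, Oct 12, skipping weekends) brings us to Thursday, 12 October 2028, which is the last day of the cure period.
Adding 56 calendar days to 12 October 2028 gives 7 December 2028, which is the last day of the notice period.
The last day of the response period: 7 December 2028 + 9 days = 16 December 2028.
Adding 87 calendar days to 16 December 2028 gives 13 March 2029, which is the date termination becomes effective.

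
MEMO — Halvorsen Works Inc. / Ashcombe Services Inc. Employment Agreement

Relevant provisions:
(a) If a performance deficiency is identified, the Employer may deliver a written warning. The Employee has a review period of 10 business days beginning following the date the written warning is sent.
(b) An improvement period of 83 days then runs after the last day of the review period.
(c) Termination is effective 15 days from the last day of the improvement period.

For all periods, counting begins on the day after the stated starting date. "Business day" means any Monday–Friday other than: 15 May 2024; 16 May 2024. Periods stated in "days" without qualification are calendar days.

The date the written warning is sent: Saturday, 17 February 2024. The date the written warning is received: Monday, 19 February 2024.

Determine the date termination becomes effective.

The last day of the review period: counting 10 business days from Saturday, 17 February 2024 (Feb 19, Feb 20, Feb 21, Feb 22, Feb 23, Feb 26, Feb 27, Feb 28, Feb 29, Mar 1, skipping weekends) reaches Friday, 1 March 2024.
The last day of the improvement period: 1 March 2024 + 83 days = 23 May 2024.
The date termination becomes effective: 15 calendar days after 23 May 2024 is 7 June 2024.

7 June 2024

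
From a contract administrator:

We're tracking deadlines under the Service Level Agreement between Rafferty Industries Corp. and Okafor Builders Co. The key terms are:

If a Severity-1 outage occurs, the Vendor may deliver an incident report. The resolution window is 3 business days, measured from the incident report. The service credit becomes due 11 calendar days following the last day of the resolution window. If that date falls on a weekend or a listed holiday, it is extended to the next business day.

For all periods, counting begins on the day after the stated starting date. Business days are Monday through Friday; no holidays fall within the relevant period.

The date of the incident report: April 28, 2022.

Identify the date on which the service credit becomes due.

May 16, 2022

The last day of the resolution window: counting 3 business days from Thursday, April 28, 2022 (Apr 29, May 2, May 3, skipping weekends) reaches Tuesday, May 3, 2022.
The date on which the service credit becomes due: May 3, 2022 + 11 days = May 14, 2022. That falls on a Saturday, so it rolls to the next business day, Monday, May 16, 2022.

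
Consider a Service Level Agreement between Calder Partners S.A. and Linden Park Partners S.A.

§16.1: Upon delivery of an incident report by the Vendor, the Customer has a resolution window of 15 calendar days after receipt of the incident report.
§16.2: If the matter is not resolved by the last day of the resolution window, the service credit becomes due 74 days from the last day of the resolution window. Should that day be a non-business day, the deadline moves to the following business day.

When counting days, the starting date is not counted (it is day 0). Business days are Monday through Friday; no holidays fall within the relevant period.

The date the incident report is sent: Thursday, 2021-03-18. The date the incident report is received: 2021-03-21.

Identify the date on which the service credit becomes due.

2021-06-18

The last day of the resolution window: 15 calendar days after 2021-03-21 is 2021-04-05.
Adding 74 calendar days to 2021-04-05 gives 2021-06-18, which is the date on which the service credit becomes due. 2021-06-18 is a Friday, so no roll-forward applies.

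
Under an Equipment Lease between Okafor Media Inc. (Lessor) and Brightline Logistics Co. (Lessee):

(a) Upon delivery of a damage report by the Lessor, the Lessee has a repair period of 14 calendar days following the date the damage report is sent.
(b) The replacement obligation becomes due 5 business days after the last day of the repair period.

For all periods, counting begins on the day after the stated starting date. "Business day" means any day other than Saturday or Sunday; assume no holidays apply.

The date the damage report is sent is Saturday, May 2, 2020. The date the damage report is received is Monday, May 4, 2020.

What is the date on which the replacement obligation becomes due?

Adding 14 calendar days to May 2, 2020 gives May 16, 2020, which is the last day of the repair period.
The date on which the replacement obligation becomes due: counting 5 business days from Saturday, May 16, 2020 (May 18, May 19, May 20, May 21, May 22, skipping weekends) reaches Friday, May 22, 2020.

May 22, 2020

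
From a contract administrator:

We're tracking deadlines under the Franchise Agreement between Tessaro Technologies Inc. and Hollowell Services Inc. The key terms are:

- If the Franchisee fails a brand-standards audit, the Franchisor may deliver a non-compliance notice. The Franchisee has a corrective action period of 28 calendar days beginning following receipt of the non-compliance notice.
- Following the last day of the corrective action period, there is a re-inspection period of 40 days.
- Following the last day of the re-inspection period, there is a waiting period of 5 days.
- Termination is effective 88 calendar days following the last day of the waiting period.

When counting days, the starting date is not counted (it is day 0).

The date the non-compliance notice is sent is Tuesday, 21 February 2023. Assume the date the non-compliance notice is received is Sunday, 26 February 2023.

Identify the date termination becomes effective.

Adding 28 calendar days to 26 February 2023 gives 26 March 2023, which is the last day of the corrective action period.
Adding 40 calendar days to 26 March 2023 gives 5 May 2023, which is the last day of the re-inspection period.
The last day of the waiting period: 5 calendar days after 5 May 2023 is 10 May 2023.
The date termination becomes effective: 88 calendar days after 10 May 2023 is 6 August 2023.

6 August 2023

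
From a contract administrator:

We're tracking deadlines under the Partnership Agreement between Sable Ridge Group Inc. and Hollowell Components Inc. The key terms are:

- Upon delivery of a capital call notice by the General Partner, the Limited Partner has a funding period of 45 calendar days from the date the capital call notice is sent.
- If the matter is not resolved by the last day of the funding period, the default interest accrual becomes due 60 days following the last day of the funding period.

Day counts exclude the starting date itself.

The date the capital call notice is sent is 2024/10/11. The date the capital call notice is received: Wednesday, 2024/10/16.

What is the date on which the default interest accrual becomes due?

2025/01/24

The last day of the funding period: 2024/10/11 + 45 days = 2024/11/25.
The date on which the default interest accrual becomes due: 2024/11/25 + 60 days = 2025/01/24.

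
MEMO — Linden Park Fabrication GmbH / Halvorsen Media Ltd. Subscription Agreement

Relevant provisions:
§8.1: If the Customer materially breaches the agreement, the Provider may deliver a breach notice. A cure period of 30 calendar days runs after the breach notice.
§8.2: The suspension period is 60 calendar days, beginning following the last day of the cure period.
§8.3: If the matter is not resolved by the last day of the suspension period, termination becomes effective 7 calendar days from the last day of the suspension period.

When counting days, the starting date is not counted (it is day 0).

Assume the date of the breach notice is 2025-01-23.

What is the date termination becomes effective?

2025-04-30

Adding 30 calendar days to 2025-01-23 gives 2025-02-22, which is the last day of the cure period.
The last day of the suspension period: 60 calendar days after 2025-02-22 is 2025-04-23.
Adding 7 calendar days to 2025-04-23 gives 2025-04-30, which is the date termination becomes effective.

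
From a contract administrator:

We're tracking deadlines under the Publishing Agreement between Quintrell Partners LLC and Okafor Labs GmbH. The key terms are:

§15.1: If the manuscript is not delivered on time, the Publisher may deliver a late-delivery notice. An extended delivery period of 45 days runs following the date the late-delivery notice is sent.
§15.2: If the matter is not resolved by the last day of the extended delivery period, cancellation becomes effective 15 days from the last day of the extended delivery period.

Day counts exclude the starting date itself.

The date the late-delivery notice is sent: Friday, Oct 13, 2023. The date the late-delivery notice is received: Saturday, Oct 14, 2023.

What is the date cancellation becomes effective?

Dec 12, 2023

The last day of the extended delivery period: Oct 13, 2023 + 45 days = Nov 27, 2023.
The date cancellation becomes effective: Nov 27, 2023 + 15 days = Dec 12, 2023.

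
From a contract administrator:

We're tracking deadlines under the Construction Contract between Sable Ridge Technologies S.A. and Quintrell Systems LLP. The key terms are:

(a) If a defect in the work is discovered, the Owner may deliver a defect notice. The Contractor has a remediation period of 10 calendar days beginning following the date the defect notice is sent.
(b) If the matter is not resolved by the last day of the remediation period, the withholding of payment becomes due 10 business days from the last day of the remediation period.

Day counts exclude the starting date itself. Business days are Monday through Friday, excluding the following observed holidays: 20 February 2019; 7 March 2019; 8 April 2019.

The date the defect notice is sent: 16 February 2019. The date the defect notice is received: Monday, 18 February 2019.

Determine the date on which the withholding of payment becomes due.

The last day of the remediation period: 10 calendar days after 16 February 2019 is 26 February 2019.
From Tuesday, 26 February 2019, 10 business days (Feb 27, Feb 28, Mar 1, Mar 4, Mar 5, Mar 6, Mar 8, Mar 11, Mar 12, Mar 13, skipping weekends and the listed holiday on Mar 7) brings us to Wednesday, 13 March 2019, which is the date on which the withholding of payment becomes due.

13 March 2019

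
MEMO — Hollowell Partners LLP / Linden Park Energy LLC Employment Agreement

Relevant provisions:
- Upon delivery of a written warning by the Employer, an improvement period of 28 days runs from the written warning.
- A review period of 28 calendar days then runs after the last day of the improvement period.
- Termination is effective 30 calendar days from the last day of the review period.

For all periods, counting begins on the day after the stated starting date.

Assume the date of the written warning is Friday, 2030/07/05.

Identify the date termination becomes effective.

Adding 28 calendar days to 2030/07/05 gives 2030/08/02, which is the last day of the improvement period.
The last day of the review period: 2030/08/02 + 28 days = 2030/08/30.
Adding 30 calendar days to 2030/08/30 gives 2030/09/29, which is the date termination becomes effective.

2030/09/29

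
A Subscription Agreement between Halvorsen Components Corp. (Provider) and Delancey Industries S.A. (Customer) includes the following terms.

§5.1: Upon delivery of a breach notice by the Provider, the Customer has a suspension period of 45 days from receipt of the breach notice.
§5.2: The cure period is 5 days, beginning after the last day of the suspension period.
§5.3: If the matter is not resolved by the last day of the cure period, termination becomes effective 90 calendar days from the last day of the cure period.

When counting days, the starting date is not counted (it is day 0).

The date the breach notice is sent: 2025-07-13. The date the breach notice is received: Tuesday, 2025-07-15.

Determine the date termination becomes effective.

2025-12-02

The last day of the suspension period: 45 calendar days after 2025-07-15 is 2025-08-29.
Adding 5 calendar days to 2025-08-29 gives 2025-09-03, which is the last day of the cure period.
Adding 90 calendar days to 2025-09-03 gives 2025-12-02, which is the date termination becomes effective.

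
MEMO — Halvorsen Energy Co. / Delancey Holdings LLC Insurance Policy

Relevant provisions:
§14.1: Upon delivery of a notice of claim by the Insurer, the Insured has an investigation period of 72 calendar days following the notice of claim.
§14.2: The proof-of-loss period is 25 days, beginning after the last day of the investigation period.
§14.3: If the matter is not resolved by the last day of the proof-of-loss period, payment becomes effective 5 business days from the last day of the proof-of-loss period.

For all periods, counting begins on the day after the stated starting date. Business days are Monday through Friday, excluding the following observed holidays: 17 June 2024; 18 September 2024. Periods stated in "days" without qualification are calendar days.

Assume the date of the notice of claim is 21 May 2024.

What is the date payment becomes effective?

Adding 72 calendar days to 21 May 2024 gives 1 August 2024, which is the last day of the investigation period.
The last day of the proof-of-loss period: 25 calendar days after 1 August 2024 is 26 August 2024.
The date payment becomes effective: 5 business days after Monday, 26 August 2024, skipping weekends — Aug 27, Aug 28, Aug 29, Aug 30, Sep 2 — lands on Monday, 2 September 2024.

2 September 2024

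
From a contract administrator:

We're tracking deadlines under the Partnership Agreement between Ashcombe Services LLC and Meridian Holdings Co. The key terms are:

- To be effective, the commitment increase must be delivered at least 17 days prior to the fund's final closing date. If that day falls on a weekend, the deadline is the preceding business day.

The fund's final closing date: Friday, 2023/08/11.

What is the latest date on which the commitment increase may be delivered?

Counting back 17 calendar days from 2023/08/11 gives 2023/07/25. That is a Tuesday, so no adjustment is needed.

2023/07/25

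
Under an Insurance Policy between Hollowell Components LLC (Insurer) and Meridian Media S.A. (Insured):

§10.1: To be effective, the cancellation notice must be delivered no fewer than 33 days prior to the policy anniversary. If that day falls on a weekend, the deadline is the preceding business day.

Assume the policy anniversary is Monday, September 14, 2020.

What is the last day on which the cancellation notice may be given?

Counting back 33 calendar days from September 14, 2020 gives August 12, 2020. That is a Wednesday, so no adjustment is needed.

August 12, 2020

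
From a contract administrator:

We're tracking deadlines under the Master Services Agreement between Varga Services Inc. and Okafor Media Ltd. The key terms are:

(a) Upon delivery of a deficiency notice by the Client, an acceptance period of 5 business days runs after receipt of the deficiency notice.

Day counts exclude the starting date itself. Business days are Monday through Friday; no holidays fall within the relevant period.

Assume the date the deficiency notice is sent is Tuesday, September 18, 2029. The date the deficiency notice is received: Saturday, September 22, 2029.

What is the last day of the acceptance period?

From Saturday, September 22, 2029, 5 business days (Sep 24, Sep 25, Sep 26, Sep 27, Sep 28, skipping weekends) brings us to Friday, September 28, 2029, which is the last day of the acceptance period.

September 28, 2029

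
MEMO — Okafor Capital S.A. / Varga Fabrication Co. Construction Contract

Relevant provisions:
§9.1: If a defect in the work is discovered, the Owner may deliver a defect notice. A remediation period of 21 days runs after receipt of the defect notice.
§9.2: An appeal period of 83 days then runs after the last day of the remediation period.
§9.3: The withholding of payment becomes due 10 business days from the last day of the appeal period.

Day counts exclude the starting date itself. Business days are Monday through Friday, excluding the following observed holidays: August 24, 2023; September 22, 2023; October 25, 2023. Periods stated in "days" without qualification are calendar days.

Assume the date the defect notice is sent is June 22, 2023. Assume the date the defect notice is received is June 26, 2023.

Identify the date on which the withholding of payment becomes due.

October 20, 2023

Adding 21 calendar days to June 26, 2023 gives July 17, 2023, which is the last day of the remediation period.
The last day of the appeal period: 83 calendar days after July 17, 2023 is October 8, 2023.
The date on which the withholding of payment becomes due: counting 10 business days from Sunday, October 8, 2023 (Oct 9, Oct 10, Oct 11, Oct 12, Oct 13, Oct 16, Oct 17, Oct 18, Oct 19, Oct 20, skipping weekends) reaches Friday, October 20, 2023.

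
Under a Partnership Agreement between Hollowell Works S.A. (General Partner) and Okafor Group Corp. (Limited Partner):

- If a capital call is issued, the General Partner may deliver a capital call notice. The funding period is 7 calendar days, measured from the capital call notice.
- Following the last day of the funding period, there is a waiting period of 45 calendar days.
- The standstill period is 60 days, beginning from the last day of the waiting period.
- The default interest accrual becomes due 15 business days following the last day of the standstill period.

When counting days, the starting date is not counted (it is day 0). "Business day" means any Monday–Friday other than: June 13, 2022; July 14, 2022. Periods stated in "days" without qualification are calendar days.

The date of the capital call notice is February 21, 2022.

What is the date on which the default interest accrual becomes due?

The last day of the funding period: 7 calendar days after February 21, 2022 is February 28, 2022.
The last day of the waiting period: 45 calendar days after February 28, 2022 is April 14, 2022.
Adding 60 calendar days to April 14, 2022 gives June 13, 2022, which is the last day of the standstill period.
The date on which the default interest accrual becomes due: counting 15 business days from Monday, June 13, 2022 (Jun 14, Jun 15, Jun 16, Jun 17, …, Jun 30, Jul 1, Jul 4, skipping weekends) reaches Monday, July 4, 2022.

July 4, 2022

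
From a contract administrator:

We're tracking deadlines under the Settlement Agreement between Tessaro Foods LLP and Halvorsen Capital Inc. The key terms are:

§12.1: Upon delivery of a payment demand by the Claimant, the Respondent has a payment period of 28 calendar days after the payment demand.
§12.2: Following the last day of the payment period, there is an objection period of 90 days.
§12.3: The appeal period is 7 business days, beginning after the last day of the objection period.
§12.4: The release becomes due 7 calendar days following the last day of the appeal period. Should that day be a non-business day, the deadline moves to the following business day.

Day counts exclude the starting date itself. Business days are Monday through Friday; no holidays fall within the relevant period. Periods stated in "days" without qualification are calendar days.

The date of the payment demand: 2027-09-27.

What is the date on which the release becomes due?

2028-02-08

The last day of the payment period: 2027-09-27 + 28 days = 2027-10-25.
Adding 90 calendar days to 2027-10-25 gives 2028-01-23, which is the last day of the objection period.
The last day of the appeal period: counting 7 business days from Sunday, 2028-01-23 (Jan 24, Jan 25, Jan 26, Jan 27, Jan 28, Jan 31, Feb 1, skipping weekends) reaches Tuesday, 2028-02-01.
The date on which the release becomes due: 2028-02-01 + 7 days = 2028-02-08. 2028-02-08 is a Tuesday, so no roll-forward applies.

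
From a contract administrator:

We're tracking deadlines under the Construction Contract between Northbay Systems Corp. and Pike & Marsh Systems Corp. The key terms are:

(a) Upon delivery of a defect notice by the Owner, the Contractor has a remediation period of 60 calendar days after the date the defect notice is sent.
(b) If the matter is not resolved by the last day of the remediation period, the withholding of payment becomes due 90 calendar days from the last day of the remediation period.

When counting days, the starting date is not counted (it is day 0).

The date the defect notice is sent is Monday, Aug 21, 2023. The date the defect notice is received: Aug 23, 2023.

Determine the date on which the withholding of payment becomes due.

Jan 18, 2024

Adding 60 calendar days to Aug 21, 2023 gives Oct 20, 2023, which is the last day of the remediation period.
Adding 90 calendar days to Oct 20, 2023 gives Jan 18, 2024, which is the date on which the withholding of payment becomes due.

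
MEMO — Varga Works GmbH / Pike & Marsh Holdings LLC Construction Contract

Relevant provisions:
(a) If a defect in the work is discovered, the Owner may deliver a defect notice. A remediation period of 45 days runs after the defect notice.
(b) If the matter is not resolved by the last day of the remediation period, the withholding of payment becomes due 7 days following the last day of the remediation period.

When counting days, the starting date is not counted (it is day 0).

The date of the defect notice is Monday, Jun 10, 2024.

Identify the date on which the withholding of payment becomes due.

The last day of the remediation period: 45 calendar days after Jun 10, 2024 is Jul 25, 2024.
The date on which the withholding of payment becomes due: Jul 25, 2024 + 7 days = Aug 1, 2024.

Aug 1, 2024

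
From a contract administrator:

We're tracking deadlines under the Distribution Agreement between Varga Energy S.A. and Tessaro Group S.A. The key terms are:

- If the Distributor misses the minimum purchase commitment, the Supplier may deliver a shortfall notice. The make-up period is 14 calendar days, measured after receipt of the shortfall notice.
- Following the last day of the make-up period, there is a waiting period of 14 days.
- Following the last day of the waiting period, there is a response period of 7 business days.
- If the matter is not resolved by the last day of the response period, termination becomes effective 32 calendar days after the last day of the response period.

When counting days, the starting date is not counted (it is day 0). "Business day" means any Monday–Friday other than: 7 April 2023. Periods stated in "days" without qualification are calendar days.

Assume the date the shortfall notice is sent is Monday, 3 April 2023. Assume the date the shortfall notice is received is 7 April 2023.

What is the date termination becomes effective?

17 June 2023

The last day of the make-up period: 7 April 2023 + 14 days = 21 April 2023.
The last day of the waiting period: 14 calendar days after 21 April 2023 is 5 May 2023.
The last day of the response period: 7 business days after Friday, 5 May 2023, skipping weekends — May 8, May 9, May 10, May 11, May 12, May 15, May 16 — lands on Tuesday, 16 May 2023.
The date termination becomes effective: 16 May 2023 + 32 days = 17 June 2023.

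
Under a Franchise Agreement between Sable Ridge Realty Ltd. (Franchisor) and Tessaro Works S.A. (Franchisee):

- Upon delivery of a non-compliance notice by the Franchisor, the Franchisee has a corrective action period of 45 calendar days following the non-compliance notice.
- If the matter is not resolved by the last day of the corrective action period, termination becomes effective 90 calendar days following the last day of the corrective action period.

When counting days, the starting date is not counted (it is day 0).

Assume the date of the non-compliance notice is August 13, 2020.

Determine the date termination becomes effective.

The last day of the corrective action period: August 13, 2020 + 45 days = September 27, 2020.
Adding 90 calendar days to September 27, 2020 gives December 26, 2020, which is the date termination becomes effective.

December 26, 2020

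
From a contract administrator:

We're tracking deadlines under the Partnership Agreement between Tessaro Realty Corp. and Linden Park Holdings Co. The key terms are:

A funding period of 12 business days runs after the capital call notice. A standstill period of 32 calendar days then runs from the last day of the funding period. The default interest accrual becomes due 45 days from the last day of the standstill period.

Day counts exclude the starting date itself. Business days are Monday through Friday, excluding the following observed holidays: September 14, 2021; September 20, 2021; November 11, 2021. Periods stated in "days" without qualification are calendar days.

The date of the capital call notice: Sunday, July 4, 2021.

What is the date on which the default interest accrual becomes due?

From Sunday, July 4, 2021, 12 business days (Jul 5, Jul 6, Jul 7, Jul 8, …, Jul 16, Jul 19, Jul 20, skipping weekends) brings us to Tuesday, July 20, 2021, which is the last day of the funding period.
Adding 32 calendar days to July 20, 2021 gives August 21, 2021, which is the last day of the standstill period.
The date on which the default interest accrual becomes due: 45 calendar days after August 21, 2021 is October 5, 2021.

October 5, 2021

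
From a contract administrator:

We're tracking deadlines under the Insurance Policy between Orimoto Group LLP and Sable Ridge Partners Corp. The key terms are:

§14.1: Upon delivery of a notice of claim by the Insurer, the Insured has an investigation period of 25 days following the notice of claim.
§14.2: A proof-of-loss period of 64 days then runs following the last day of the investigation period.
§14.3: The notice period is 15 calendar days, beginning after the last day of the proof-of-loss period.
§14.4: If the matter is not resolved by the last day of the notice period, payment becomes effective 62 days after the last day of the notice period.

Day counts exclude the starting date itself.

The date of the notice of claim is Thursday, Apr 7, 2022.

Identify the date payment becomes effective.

Sep 20, 2022

Adding 25 calendar days to Apr 7, 2022 gives May 2, 2022, which is the last day of the investigation period.
Adding 64 calendar days to May 2, 2022 gives Jul 5, 2022, which is the last day of the proof-of-loss period.
Adding 15 calendar days to Jul 5, 2022 gives Jul 20, 2022, which is the last day of the notice period.
The date payment becomes effective: 62 calendar days after Jul 20, 2022 is Sep 20, 2022.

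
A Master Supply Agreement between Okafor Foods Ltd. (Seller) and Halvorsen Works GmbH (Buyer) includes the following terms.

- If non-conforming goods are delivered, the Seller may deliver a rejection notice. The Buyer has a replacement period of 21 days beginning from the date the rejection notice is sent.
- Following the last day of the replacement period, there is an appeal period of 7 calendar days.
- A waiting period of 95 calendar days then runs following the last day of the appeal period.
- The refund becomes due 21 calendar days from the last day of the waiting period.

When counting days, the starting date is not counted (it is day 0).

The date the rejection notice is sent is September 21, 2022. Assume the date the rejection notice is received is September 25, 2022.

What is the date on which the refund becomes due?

February 12, 2023

Adding 21 calendar days to September 21, 2022 gives October 12, 2022, which is the last day of the replacement period.
The last day of the appeal period: October 12, 2022 + 7 days = October 19, 2022.
Adding 95 calendar days to October 19, 2022 gives January 22, 2023, which is the last day of the waiting period.
Adding 21 calendar days to January 22, 2023 gives February 12, 2023, which is the date on which the refund becomes due.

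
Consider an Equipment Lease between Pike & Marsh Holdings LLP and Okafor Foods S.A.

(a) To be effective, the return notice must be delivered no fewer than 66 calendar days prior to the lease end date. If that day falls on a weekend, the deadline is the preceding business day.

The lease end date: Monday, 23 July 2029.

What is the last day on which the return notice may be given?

18 May 2029

23 July 2029 minus 66 days is 18 May 2029. That is a Friday, so no adjustment is needed.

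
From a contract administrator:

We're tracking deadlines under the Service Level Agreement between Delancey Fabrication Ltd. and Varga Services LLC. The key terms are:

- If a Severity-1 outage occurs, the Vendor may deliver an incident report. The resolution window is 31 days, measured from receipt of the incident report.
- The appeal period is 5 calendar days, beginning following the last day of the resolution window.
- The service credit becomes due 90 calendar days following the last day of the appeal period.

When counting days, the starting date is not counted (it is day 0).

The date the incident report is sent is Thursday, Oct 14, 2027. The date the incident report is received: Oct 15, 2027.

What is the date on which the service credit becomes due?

Adding 31 calendar days to Oct 15, 2027 gives Nov 15, 2027, which is the last day of the resolution window.
The last day of the appeal period: Nov 15, 2027 + 5 days = Nov 20, 2027.
The date on which the service credit becomes due: Nov 20, 2027 + 90 days = Feb 18, 2028.

Feb 18, 2028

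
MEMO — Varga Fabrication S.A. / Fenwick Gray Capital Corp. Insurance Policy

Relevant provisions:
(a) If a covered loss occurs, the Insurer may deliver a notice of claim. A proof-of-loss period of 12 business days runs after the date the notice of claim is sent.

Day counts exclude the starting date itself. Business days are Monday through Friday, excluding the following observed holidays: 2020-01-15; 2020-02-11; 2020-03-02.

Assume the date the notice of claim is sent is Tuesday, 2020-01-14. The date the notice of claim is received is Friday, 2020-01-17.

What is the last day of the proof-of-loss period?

2020-01-31

The last day of the proof-of-loss period: counting 12 business days from Tuesday, 2020-01-14 (Jan 16, Jan 17, Jan 20, Jan 21, …, Jan 29, Jan 30, Jan 31, skipping weekends and the listed holiday on Jan 15) reaches Friday, 2020-01-31.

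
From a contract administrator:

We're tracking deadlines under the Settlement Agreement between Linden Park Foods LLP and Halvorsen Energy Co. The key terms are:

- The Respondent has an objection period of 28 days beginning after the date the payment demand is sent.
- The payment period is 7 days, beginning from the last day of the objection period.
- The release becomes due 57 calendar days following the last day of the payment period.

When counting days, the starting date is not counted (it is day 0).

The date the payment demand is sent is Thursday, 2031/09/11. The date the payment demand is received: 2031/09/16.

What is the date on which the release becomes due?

Adding 28 calendar days to 2031/09/11 gives 2031/10/09, which is the last day of the objection period.
Adding 7 calendar days to 2031/10/09 gives 2031/10/16, which is the last day of the payment period.
The date on which the release becomes due: 57 calendar days after 2031/10/16 is 2031/12/12.

2031/12/12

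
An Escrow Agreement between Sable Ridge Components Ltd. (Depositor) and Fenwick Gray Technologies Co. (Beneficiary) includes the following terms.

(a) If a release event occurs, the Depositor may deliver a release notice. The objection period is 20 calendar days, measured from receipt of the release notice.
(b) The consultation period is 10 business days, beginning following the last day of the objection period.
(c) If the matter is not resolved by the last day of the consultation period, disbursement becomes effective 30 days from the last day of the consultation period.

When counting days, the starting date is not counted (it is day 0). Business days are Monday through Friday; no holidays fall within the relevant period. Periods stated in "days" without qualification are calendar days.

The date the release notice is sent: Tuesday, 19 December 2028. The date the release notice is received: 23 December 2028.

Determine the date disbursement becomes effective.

The last day of the objection period: 20 calendar days after 23 December 2028 is 12 January 2029.
From Friday, 12 January 2029, 10 business days (Jan 15, Jan 16, Jan 17, Jan 18, Jan 19, Jan 22, Jan 23, Jan 24, Jan 25, Jan 26, skipping weekends) brings us to Friday, 26 January 2029, which is the last day of the consultation period.
Adding 30 calendar days to 26 January 2029 gives 25 February 2029, which is the date disbursement becomes effective.

25 February 2029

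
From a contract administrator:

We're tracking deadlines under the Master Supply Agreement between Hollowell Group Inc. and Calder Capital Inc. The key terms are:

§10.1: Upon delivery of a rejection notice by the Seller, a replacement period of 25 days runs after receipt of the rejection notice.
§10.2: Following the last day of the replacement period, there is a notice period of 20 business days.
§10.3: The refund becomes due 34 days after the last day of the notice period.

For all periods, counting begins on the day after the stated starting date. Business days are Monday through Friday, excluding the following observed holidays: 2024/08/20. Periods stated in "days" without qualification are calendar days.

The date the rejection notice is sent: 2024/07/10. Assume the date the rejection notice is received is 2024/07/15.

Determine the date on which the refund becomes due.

The last day of the replacement period: 25 calendar days after 2024/07/15 is 2024/08/09.
The last day of the notice period: 20 business days after Friday, 2024/08/09, skipping weekends and the listed holiday on Aug 20 — Aug 12, Aug 13, Aug 14, Aug 15, …, Sep 5, Sep 6, Sep 9 — lands on Monday, 2024/09/09.
Adding 34 calendar days to 2024/09/09 gives 2024/10/13, which is the date on which the refund becomes due.

2024/10/13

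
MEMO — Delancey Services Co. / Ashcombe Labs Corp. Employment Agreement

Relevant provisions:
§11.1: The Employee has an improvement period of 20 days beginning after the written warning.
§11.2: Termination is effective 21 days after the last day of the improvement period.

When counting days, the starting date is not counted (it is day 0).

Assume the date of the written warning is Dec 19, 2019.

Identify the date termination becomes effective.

Adding 20 calendar days to Dec 19, 2019 gives Jan 8, 2020, which is the last day of the improvement period.
The date termination becomes effective: 21 calendar days after Jan 8, 2020 is Jan 29, 2020.

Jan 29, 2020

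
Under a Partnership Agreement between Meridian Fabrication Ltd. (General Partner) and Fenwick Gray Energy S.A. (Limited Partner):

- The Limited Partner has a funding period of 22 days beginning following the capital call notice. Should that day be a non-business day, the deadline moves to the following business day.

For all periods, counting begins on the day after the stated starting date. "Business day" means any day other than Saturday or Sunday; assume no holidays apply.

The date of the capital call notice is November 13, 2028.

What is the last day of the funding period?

December 5, 2028

The last day of the funding period: November 13, 2028 + 22 days = December 5, 2028. December 5, 2028 is a Tuesday, so no roll-forward applies.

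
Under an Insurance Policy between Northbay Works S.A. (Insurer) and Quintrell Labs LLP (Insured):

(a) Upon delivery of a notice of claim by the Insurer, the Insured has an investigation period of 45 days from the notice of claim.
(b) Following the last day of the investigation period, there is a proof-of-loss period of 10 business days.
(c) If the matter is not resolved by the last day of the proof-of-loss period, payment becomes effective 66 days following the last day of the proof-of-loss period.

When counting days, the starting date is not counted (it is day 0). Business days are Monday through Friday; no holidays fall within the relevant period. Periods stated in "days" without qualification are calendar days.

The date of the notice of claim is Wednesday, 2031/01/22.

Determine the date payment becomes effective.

2031/05/26

The last day of the investigation period: 2031/01/22 + 45 days = 2031/03/08.
From Saturday, 2031/03/08, 10 business days (Mar 10, Mar 11, Mar 12, Mar 13, Mar 14, Mar 17, Mar 18, Mar 19, Mar 20, Mar 21, skipping weekends) brings us to Friday, 2031/03/21, which is the last day of the proof-of-loss period.
The date payment becomes effective: 2031/03/21 + 66 days = 2031/05/26.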